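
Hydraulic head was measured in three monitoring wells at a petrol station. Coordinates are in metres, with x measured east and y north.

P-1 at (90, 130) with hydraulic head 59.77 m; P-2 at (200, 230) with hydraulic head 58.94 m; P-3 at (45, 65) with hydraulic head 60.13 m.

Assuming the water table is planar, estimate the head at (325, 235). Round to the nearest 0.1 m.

58.1 m

With h = a·x + b·y + c and P-1 as origin, the differences give:
  110·a + 100·b = -0.83
  (-45)·a + (-65)·b = +0.36
Eliminate b (×(-65) and ×100, subtract): -2650·a = 17.950 → a = ∂h/∂x = -0.006774
Back-substitute: b = ∂h/∂y = -0.0008491.
h(325, 235) = 59.77 + (-0.006774)·(235) + (-0.0008491)·(105) = 59.77 -1.592 -0.089 = 58.089 m.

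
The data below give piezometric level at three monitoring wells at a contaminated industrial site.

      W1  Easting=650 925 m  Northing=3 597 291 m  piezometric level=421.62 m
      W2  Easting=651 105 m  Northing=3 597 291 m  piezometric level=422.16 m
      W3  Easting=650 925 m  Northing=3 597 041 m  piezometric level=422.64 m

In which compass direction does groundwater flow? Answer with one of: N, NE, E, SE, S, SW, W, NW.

NW

∂h/∂x = (422.16 − 421.62) / (651105 − 650925) = +0.003000
∂h/∂y = (422.64 − 421.62) / (3597041 − 3597291) = -0.004080
Flow = −∇h = (-0.003000 east, +0.004080 north), which points northwest.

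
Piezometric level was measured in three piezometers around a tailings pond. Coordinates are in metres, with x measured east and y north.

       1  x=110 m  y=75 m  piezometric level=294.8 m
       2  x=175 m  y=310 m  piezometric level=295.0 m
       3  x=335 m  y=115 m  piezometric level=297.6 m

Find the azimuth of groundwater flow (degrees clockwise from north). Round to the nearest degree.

282°

Differences from 1: to 2 (Δx, Δy, Δh) = (65, 235, +0.2); to 3 = (225, 40, +2.8).
Solve a·Δx + b·Δy = Δh: det = 65·40 − 225·235 = -50275.
∂h/∂x = [(+0.2)·40 − (+2.8)·235] / -50275 = +0.01293
∂h/∂y = [65·(+2.8) − 225·(+0.2)] / -50275 = -0.002725
Flow direction (−∇h) has components (-0.01293 E, +0.002725 N).
Azimuth = atan2(E, N) = atan2(-0.01293, +0.002725) = 281.9° ≈ 282°.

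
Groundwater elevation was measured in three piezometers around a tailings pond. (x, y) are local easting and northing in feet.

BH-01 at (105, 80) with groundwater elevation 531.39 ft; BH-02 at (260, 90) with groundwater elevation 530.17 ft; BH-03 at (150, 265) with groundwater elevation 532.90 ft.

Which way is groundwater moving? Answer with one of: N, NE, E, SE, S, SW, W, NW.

SE

Taking BH-01 as reference: BH-02−BH-01 = (155, 10, -1.22); BH-03−BH-01 = (45, 185, +1.51).
Solve a·Δx + b·Δy = Δh: det = 155·185 − 45·10 = 28225.
∂h/∂x = [(-1.22)·185 − (+1.51)·10] / 28225 = -0.008531
∂h/∂y = [155·(+1.51) − 45·(-1.22)] / 28225 = +0.01024
Flow = −∇h = (+0.008531 east, -0.01024 north), which points southeast.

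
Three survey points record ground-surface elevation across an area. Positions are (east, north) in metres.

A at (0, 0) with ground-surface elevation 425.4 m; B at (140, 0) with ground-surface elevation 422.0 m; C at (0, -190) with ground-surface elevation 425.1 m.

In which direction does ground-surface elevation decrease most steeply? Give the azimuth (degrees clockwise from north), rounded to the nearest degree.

∂z/∂x = (422.0 − 425.4) / (140 − 0) = -0.02429
∂z/∂y = (425.1 − 425.4) / (-190 − 0) = +0.001579
Steepest decrease is along −∇f: components (+0.02429 E, -0.001579 N).
Azimuth = atan2(+0.02429, -0.001579) = 93.7° ≈ 094°.

094°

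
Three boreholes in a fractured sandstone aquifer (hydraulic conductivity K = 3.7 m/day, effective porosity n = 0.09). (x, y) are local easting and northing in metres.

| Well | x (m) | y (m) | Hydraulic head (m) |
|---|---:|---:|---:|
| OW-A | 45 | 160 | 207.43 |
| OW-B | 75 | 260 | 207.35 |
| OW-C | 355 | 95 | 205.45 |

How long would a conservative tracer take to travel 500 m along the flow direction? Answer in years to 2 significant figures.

5.3 years

With h = a·x + b·y + c and OW-A as origin, the differences give:
  30·a + 100·b = -0.08
  310·a + (-65)·b = -1.98
Eliminate b (×(-65) and ×100, subtract): -32950·a = 203.200 → a = ∂h/∂x = -0.006167
Back-substitute: b = ∂h/∂y = +0.001050.
|∇h| = √(-0.006167² + 0.001050²) = 0.006256
Seepage velocity v = K·i/n = 3.7 × 0.006256 / 0.09 = 0.2572 m/day.
t = 500 / 0.2572 = 1944 days = 5.32 years.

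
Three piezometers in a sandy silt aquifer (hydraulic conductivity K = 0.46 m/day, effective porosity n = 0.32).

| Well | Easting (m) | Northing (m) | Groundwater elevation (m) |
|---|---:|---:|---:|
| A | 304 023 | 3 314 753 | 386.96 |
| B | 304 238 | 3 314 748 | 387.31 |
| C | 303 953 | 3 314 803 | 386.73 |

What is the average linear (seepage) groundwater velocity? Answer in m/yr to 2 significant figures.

1.5 m/yr

Differences from A: to B (Δx, Δy, Δh) = (215, -5, +0.35); to C = (-70, 50, -0.23).
Determinant of the coordinate differences = 215·50 − (-70)·(-5) = 10400.
∂h/∂x = [(+0.35)·50 − (-0.23)·(-5)] / 10400 = +0.001572
∂h/∂y = [215·(-0.23) − (-70)·(+0.35)] / 10400 = -0.002399
|∇h| = √(0.001572² + -0.002399²) = 0.002868
Seepage velocity v = K·i/n = 0.46 × 0.002868 / 0.32 = 0.004123 m/day = 1.506 m/yr.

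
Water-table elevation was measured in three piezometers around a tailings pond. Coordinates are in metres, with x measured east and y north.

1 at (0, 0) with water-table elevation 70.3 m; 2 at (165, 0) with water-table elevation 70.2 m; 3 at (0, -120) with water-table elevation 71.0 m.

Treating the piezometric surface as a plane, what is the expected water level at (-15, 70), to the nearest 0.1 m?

69.9 m

∂h/∂x = (70.2 − 70.3) / (165 − 0) = -0.0006061
∂h/∂y = (71.0 − 70.3) / (-120 − 0) = -0.005833
h(-15, 70) = 70.3 + (-0.0006061)·(-15) + (-0.005833)·(70) = 70.3 +0.009 -0.408 = 69.901 m.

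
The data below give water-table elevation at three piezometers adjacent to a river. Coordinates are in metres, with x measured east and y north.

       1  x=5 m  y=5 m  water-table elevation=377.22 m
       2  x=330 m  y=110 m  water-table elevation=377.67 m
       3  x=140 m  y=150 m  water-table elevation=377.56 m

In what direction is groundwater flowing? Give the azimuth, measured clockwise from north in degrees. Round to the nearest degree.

Taking 1 as reference: 2−1 = (325, 105, +0.45); 3−1 = (135, 145, +0.34).
Determinant of the coordinate differences = 325·145 − 135·105 = 32950.
∂h/∂x = [(+0.45)·145 − (+0.34)·105] / 32950 = +0.0008968
∂h/∂y = [325·(+0.34) − 135·(+0.45)] / 32950 = +0.001510
Flow direction (−∇h) has components (-0.0008968 E, -0.001510 N).
Azimuth = atan2(E, N) = atan2(-0.0008968, -0.001510) = 210.7° ≈ 211°.

211°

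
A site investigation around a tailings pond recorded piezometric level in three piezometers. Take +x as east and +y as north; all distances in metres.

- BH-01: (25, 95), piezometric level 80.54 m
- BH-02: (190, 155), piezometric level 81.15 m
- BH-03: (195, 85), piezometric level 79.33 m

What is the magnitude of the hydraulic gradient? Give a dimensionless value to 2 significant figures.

With h = a·x + b·y + c and BH-01 as origin, the differences give:
  165·a + 60·b = +0.61
  170·a + (-10)·b = -1.21
Eliminate b (×(-10) and ×60, subtract): -11850·a = 66.500 → a = ∂h/∂x = -0.005612
Back-substitute: b = ∂h/∂y = +0.02560.
|∇h| = √(-0.005612² + 0.02560²) = 0.02621

0.026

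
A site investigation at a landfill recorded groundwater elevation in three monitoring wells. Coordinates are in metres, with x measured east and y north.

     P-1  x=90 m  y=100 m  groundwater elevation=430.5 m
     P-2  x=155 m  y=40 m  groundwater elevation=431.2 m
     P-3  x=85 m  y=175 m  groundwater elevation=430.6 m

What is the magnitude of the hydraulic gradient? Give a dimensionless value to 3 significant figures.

0.0130

With h = a·x + b·y + c and P-1 as origin, the differences give:
  65·a + (-60)·b = +0.7
  (-5)·a + 75·b = +0.1
Eliminate b (×75 and ×(-60), subtract): 4575·a = 58.50 → a = ∂h/∂x = +0.01279
Back-substitute: b = ∂h/∂y = +0.002186.
|∇h| = √(0.01279² + 0.002186²) = 0.01298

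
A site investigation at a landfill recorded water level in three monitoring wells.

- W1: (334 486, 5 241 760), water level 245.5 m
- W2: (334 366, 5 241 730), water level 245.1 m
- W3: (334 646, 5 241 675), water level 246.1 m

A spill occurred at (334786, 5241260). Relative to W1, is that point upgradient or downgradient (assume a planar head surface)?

upgradient

Three-point gradient (reference W1): Δ to W2 = (-120, -30, -0.4), Δ to W3 = (160, -85, +0.6).
∂h/∂x = +0.003467, ∂h/∂y = -0.0005333 (det = 15000).
Head at (334786, 5241260) = 245.5 + (+0.003467)·(300) + (-0.0005333)·(-500) = 246.81 m.
That is higher than the 245.5 m at W1, so the point is upgradient.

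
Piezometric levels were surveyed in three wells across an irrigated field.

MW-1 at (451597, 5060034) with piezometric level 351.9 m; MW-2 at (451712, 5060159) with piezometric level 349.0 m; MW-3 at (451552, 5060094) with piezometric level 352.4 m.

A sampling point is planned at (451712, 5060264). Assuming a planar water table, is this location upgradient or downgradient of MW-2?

Differences from MW-1: to MW-2 (Δx, Δy, Δh) = (115, 125, -2.9); to MW-3 = (-45, 60, +0.5).
Determinant of the coordinate differences = 115·60 − (-45)·125 = 12525.
∂h/∂x = [(-2.9)·60 − (+0.5)·125] / 12525 = -0.01888
∂h/∂y = [115·(+0.5) − (-45)·(-2.9)] / 12525 = -0.005828
Head at (451712, 5060264) = 351.9 + (-0.01888)·(115) + (-0.005828)·(230) = 348.39 m.
That is lower than the 349.0 m at MW-2, so the point is downgradient.

downgradient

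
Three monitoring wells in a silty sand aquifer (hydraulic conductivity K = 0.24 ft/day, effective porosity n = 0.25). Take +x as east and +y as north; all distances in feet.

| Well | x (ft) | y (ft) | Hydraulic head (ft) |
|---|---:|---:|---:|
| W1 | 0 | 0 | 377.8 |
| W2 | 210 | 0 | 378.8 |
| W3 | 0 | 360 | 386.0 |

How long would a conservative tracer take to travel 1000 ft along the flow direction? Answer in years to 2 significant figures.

120 years

∂h/∂x = (378.8 − 377.8) / (210 − 0) = +0.004762
∂h/∂y = (386.0 − 377.8) / (360 − 0) = +0.02278
|∇h| = √(0.004762² + 0.02278²) = 0.02327
Seepage velocity v = K·i/n = 0.24 × 0.02327 / 0.25 = 0.02234 ft/day.
t = 1000 / 0.02234 = 4.476e+04 days = 123 years.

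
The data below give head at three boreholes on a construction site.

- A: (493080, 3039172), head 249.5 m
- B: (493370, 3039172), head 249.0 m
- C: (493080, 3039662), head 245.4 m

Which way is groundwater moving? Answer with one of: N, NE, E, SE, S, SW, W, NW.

N

∂h/∂x = (249.0 − 249.5) / (493370 − 493080) = -0.001724
∂h/∂y = (245.4 − 249.5) / (3039662 − 3039172) = -0.008367
Flow = −∇h = (+0.001724 east, +0.008367 north), which points north.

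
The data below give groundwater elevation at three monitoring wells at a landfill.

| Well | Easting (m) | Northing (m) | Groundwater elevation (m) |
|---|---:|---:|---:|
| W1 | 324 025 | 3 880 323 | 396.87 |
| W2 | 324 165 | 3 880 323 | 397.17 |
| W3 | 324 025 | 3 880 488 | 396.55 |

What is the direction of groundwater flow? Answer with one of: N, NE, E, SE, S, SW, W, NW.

∂h/∂x = (397.17 − 396.87) / (324165 − 324025) = +0.002143
∂h/∂y = (396.55 − 396.87) / (3880488 − 3880323) = -0.001939
Flow = −∇h = (-0.002143 east, +0.001939 north), which points northwest.

NW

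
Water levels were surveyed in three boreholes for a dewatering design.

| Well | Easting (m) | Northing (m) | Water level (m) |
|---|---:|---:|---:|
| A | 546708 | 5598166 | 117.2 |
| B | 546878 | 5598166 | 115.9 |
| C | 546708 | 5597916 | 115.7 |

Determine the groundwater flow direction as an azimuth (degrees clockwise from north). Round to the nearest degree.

∂h/∂x = (115.9 − 117.2) / (546878 − 546708) = -0.007647
∂h/∂y = (115.7 − 117.2) / (5597916 − 5598166) = +0.006000
Flow direction (−∇h) has components (+0.007647 E, -0.006000 N).
Azimuth = atan2(E, N) = atan2(+0.007647, -0.006000) = 128.1° ≈ 128°.

128°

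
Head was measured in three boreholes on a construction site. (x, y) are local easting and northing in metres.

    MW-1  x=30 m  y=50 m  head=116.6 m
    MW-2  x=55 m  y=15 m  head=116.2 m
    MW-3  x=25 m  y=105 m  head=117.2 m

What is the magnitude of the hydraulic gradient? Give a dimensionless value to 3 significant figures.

0.0109

Taking MW-1 as reference: MW-2−MW-1 = (25, -35, -0.4); MW-3−MW-1 = (-5, 55, +0.6).
Solve a·Δx + b·Δy = Δh: det = 25·55 − (-5)·(-35) = 1200.
∂h/∂x = [(-0.4)·55 − (+0.6)·(-35)] / 1200 = -0.0008333
∂h/∂y = [25·(+0.6) − (-5)·(-0.4)] / 1200 = +0.01083
|∇h| = √(-0.0008333² + 0.01083²) = 0.01086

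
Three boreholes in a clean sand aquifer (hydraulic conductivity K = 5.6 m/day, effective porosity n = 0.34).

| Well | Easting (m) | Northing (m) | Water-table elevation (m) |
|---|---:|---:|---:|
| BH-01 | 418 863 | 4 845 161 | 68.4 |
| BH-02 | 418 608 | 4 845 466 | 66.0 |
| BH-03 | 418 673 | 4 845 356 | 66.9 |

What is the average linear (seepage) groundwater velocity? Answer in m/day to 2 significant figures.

Differences from BH-01: to BH-02 (Δx, Δy, Δh) = (-255, 305, -2.4); to BH-03 = (-190, 195, -1.5).
Determinant of the coordinate differences = (-255)·195 − (-190)·305 = 8225.
∂h/∂x = [(-2.4)·195 − (-1.5)·305] / 8225 = -0.001277
∂h/∂y = [(-255)·(-1.5) − (-190)·(-2.4)] / 8225 = -0.008936
|∇h| = √(-0.001277² + -0.008936²) = 0.009027
Seepage velocity v = K·i/n = 5.6 × 0.009027 / 0.34 = 0.1487 m/day.

0.15 m/day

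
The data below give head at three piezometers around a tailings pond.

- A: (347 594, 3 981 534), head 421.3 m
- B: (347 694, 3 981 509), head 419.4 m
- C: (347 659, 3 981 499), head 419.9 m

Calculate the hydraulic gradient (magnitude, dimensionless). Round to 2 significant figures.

0.019

Three-point gradient (reference A): Δ to B = (100, -25, -1.9), Δ to C = (65, -35, -1.4).
∂h/∂x = -0.01680, ∂h/∂y = +0.008800 (det = -1875).
|∇h| = √(-0.01680² + 0.008800²) = 0.01897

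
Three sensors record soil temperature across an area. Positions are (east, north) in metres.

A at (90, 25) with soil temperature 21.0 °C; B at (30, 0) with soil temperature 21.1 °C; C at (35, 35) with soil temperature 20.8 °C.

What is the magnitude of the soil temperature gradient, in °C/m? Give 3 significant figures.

Three-point gradient (reference A): Δ to B = (-60, -25, +0.1), Δ to C = (-55, 10, -0.2).
∂T/∂x = +0.002025, ∂T/∂y = -0.008861 (det = -1975).
|∇f| = √(0.002025² + -0.008861²) = 0.009089 °C/m

0.00909 °C/m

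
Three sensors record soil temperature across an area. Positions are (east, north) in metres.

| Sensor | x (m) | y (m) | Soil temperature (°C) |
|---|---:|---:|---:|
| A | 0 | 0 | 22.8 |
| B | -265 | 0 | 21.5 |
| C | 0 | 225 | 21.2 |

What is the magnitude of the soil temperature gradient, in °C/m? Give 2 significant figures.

∂T/∂x = (21.5 − 22.8) / (-265 − 0) = +0.004906
∂T/∂y = (21.2 − 22.8) / (225 − 0) = -0.007111
|∇f| = √(0.004906² + -0.007111²) = 0.008639 °C/m

0.0086 °C/m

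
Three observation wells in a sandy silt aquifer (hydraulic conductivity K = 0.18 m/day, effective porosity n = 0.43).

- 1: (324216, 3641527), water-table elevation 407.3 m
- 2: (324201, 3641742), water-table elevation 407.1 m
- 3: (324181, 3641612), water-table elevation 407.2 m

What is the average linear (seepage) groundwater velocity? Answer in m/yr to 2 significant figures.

Taking 1 as reference: 2−1 = (-15, 215, -0.2); 3−1 = (-35, 85, -0.1).
Determinant of the coordinate differences = (-15)·85 − (-35)·215 = 6250.
∂h/∂x = [(-0.2)·85 − (-0.1)·215] / 6250 = +0.0007200
∂h/∂y = [(-15)·(-0.1) − (-35)·(-0.2)] / 6250 = -0.0008800
|∇h| = √(0.0007200² + -0.0008800²) = 0.001137
Seepage velocity v = K·i/n = 0.18 × 0.001137 / 0.43 = 0.000476 m/day = 0.1739 m/yr.

0.17 m/yr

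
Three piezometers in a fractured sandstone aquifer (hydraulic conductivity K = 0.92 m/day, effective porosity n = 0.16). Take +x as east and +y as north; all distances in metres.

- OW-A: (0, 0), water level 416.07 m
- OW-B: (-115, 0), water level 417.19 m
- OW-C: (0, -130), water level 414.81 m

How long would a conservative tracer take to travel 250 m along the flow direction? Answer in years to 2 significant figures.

∂h/∂x = (417.19 − 416.07) / (-115 − 0) = -0.009739
∂h/∂y = (414.81 − 416.07) / (-130 − 0) = +0.009692
|∇h| = √(-0.009739² + 0.009692²) = 0.01374
Seepage velocity v = K·i/n = 0.92 × 0.01374 / 0.16 = 0.07901 m/day.
t = 250 / 0.07901 = 3164 days = 8.66 years.

8.7 years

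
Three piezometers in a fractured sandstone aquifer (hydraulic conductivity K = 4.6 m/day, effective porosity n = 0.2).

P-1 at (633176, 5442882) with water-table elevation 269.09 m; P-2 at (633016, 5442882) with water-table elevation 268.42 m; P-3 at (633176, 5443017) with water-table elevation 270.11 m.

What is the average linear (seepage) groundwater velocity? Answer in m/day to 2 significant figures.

0.20 m/day

∂h/∂x = (268.42 − 269.09) / (633016 − 633176) = +0.004187
∂h/∂y = (270.11 − 269.09) / (5443017 − 5442882) = +0.007556
|∇h| = √(0.004187² + 0.007556²) = 0.008639
Seepage velocity v = K·i/n = 4.6 × 0.008639 / 0.2 = 0.1987 m/day.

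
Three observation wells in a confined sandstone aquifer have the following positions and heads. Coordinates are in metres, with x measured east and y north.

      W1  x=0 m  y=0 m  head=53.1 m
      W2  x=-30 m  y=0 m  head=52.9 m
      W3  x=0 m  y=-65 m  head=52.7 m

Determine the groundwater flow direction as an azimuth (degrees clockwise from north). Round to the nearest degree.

∂h/∂x = (52.9 − 53.1) / (-30 − 0) = +0.006667
∂h/∂y = (52.7 − 53.1) / (-65 − 0) = +0.006154
Flow direction (−∇h) has components (-0.006667 E, -0.006154 N).
Azimuth = atan2(E, N) = atan2(-0.006667, -0.006154) = 227.3° ≈ 227°.

227°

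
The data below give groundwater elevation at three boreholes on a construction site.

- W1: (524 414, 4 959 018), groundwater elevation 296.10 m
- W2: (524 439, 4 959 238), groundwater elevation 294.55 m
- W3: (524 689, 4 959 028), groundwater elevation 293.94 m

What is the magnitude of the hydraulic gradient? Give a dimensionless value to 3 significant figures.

Taking W1 as reference: W2−W1 = (25, 220, -1.55); W3−W1 = (275, 10, -2.16).
Solve a·Δx + b·Δy = Δh: det = 25·10 − 275·220 = -60250.
∂h/∂x = [(-1.55)·10 − (-2.16)·220] / -60250 = -0.007630
∂h/∂y = [25·(-2.16) − 275·(-1.55)] / -60250 = -0.006178
|∇h| = √(-0.007630² + -0.006178²) = 0.009818

0.00982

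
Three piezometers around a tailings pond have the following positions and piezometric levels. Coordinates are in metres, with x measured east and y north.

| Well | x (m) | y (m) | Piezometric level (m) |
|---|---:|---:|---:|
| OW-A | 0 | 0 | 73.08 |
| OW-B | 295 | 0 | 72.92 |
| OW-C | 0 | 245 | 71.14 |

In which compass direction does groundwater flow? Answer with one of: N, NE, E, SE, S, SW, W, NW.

N

∂h/∂x = (72.92 − 73.08) / (295 − 0) = -0.0005424
∂h/∂y = (71.14 − 73.08) / (245 − 0) = -0.007918
Flow = −∇h = (+0.0005424 east, +0.007918 north), which points north.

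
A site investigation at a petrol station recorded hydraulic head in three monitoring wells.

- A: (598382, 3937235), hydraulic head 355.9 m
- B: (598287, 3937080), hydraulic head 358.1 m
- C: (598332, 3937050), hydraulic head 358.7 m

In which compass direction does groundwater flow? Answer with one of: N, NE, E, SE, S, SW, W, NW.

Taking A as reference: B−A = (-95, -155, +2.2); C−A = (-50, -185, +2.8).
Determinant of the coordinate differences = (-95)·(-185) − (-50)·(-155) = 9825.
∂h/∂x = [(+2.2)·(-185) − (+2.8)·(-155)] / 9825 = +0.002748
∂h/∂y = [(-95)·(+2.8) − (-50)·(+2.2)] / 9825 = -0.01588
Flow = −∇h = (-0.002748 east, +0.01588 north), which points north.

N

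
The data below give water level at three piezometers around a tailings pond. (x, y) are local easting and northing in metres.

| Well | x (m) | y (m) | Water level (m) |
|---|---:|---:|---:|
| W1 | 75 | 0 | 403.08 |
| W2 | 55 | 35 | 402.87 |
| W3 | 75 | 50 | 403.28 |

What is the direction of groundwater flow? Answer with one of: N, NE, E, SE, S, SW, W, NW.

With h = a·x + b·y + c and W1 as origin, the differences give:
  (-20)·a + 35·b = -0.21
  0·a + 50·b = +0.20
Eliminate b (×50 and ×35, subtract): -1000·a = -17.500 → a = ∂h/∂x = +0.01750
Back-substitute: b = ∂h/∂y = +0.004000.
Flow = −∇h = (-0.01750 east, -0.004000 north), which points west.

W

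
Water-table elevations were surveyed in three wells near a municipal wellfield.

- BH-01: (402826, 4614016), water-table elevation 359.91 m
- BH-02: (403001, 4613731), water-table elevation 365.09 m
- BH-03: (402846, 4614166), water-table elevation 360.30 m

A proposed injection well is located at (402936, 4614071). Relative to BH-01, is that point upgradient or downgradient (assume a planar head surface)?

upgradient

Differences from BH-01: to BH-02 (Δx, Δy, Δh) = (175, -285, +5.18); to BH-03 = (20, 150, +0.39).
Determinant of the coordinate differences = 175·150 − 20·(-285) = 31950.
∂h/∂x = [(+5.18)·150 − (+0.39)·(-285)] / 31950 = +0.02780
∂h/∂y = [175·(+0.39) − 20·(+5.18)] / 31950 = -0.001106
Head at (402936, 4614071) = 359.91 + (+0.02780)·(110) + (-0.001106)·(55) = 362.91 m.
That is higher than the 359.91 m at BH-01, so the point is upgradient.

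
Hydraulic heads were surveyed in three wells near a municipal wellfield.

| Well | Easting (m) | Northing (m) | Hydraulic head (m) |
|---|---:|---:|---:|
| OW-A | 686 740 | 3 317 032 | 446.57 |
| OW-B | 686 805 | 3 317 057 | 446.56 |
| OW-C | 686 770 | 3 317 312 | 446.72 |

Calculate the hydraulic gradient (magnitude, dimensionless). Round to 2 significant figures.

Taking OW-A as reference: OW-B−OW-A = (65, 25, -0.01); OW-C−OW-A = (30, 280, +0.15).
Solve a·Δx + b·Δy = Δh: det = 65·280 − 30·25 = 17450.
∂h/∂x = [(-0.01)·280 − (+0.15)·25] / 17450 = -0.0003754
∂h/∂y = [65·(+0.15) − 30·(-0.01)] / 17450 = +0.0005759
|∇h| = √(-0.0003754² + 0.0005759²) = 0.0006874

0.00069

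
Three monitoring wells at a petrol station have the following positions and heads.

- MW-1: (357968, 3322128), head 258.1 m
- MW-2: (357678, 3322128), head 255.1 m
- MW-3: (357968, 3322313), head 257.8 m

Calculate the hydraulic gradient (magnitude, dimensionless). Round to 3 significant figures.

0.0105

∂h/∂x = (255.1 − 258.1) / (357678 − 357968) = +0.01034
∂h/∂y = (257.8 − 258.1) / (3322313 − 3322128) = -0.001622
|∇h| = √(0.01034² + -0.001622²) = 0.01047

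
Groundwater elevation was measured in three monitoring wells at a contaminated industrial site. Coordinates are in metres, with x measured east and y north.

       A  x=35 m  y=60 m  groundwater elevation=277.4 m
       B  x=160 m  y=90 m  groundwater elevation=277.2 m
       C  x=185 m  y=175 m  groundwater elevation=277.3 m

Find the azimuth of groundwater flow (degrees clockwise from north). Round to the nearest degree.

131°

Three-point gradient (reference A): Δ to B = (125, 30, -0.2), Δ to C = (150, 115, -0.1).
∂h/∂x = -0.002025, ∂h/∂y = +0.001772 (det = 9875).
Flow direction (−∇h) has components (+0.002025 E, -0.001772 N).
Azimuth = atan2(E, N) = atan2(+0.002025, -0.001772) = 131.2° ≈ 131°.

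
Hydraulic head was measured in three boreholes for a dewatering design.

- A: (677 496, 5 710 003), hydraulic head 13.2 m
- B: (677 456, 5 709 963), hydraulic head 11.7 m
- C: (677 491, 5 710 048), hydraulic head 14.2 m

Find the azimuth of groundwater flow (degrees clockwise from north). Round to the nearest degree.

Taking A as reference: B−A = (-40, -40, -1.5); C−A = (-5, 45, +1.0).
Determinant of the coordinate differences = (-40)·45 − (-5)·(-40) = -2000.
∂h/∂x = [(-1.5)·45 − (+1.0)·(-40)] / -2000 = +0.01375
∂h/∂y = [(-40)·(+1.0) − (-5)·(-1.5)] / -2000 = +0.02375
Flow direction (−∇h) has components (-0.01375 E, -0.02375 N).
Azimuth = atan2(E, N) = atan2(-0.01375, -0.02375) = 210.1° ≈ 210°.

210°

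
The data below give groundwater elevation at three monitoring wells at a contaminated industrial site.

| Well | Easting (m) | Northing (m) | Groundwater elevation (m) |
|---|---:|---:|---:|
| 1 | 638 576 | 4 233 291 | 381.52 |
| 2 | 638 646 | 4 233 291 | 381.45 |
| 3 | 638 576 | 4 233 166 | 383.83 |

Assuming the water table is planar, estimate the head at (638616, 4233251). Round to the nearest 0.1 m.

∂h/∂x = (381.45 − 381.52) / (638646 − 638576) = -0.0010000
∂h/∂y = (383.83 − 381.52) / (4233166 − 4233291) = -0.01848
h(638616, 4233251) = 381.52 + (-0.0010000)·(40) + (-0.01848)·(-40) = 381.52 -0.040 +0.739 = 382.219 m.

382.2 m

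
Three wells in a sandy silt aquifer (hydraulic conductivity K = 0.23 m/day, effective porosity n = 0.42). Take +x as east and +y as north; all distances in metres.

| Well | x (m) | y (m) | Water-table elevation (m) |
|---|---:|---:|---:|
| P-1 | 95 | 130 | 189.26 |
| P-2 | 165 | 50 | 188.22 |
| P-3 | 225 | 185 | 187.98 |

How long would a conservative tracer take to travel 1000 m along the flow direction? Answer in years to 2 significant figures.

430 years

Differences from P-1: to P-2 (Δx, Δy, Δh) = (70, -80, -1.04); to P-3 = (130, 55, -1.28).
Solve a·Δx + b·Δy = Δh: det = 70·55 − 130·(-80) = 14250.
∂h/∂x = [(-1.04)·55 − (-1.28)·(-80)] / 14250 = -0.01120
∂h/∂y = [70·(-1.28) − 130·(-1.04)] / 14250 = +0.003200
|∇h| = √(-0.01120² + 0.003200²) = 0.01165
Seepage velocity v = K·i/n = 0.23 × 0.01165 / 0.42 = 0.00638 m/day.
t = 1000 / 0.00638 = 1.567e+05 days = 429 years.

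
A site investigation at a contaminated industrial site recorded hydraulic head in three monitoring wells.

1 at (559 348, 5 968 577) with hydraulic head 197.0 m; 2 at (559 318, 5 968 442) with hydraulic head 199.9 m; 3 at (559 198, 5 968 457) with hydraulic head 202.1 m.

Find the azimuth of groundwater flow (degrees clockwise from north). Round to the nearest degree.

Taking 1 as reference: 2−1 = (-30, -135, +2.9); 3−1 = (-150, -120, +5.1).
Solve a·Δx + b·Δy = Δh: det = (-30)·(-120) − (-150)·(-135) = -16650.
∂h/∂x = [(+2.9)·(-120) − (+5.1)·(-135)] / -16650 = -0.02045
∂h/∂y = [(-30)·(+5.1) − (-150)·(+2.9)] / -16650 = -0.01694
Flow direction (−∇h) has components (+0.02045 E, +0.01694 N).
Azimuth = atan2(E, N) = atan2(+0.02045, +0.01694) = 50.4° ≈ 050°.

050°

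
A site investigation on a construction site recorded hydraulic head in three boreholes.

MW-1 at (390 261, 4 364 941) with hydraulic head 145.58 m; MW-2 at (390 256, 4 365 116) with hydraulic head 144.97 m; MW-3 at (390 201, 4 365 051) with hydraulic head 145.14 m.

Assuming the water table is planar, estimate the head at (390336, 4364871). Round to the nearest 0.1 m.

145.9 m

With h = a·x + b·y + c and MW-1 as origin, the differences give:
  (-5)·a + 175·b = -0.61
  (-60)·a + 110·b = -0.44
Eliminate b (×110 and ×175, subtract): 9950·a = 9.900 → a = ∂h/∂x = +0.0009950
Back-substitute: b = ∂h/∂y = -0.003457.
h(390336, 4364871) = 145.58 + (+0.0009950)·(75) + (-0.003457)·(-70) = 145.58 +0.075 +0.242 = 145.897 m.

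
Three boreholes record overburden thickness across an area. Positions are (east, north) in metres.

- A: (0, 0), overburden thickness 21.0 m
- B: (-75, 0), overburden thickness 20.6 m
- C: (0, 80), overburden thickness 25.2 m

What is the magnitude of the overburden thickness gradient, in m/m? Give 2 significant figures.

∂d/∂x = (20.6 − 21.0) / (-75 − 0) = +0.005333
∂d/∂y = (25.2 − 21.0) / (80 − 0) = +0.05250
|∇f| = √(0.005333² + 0.05250²) = 0.05277 m/m

0.053 m/m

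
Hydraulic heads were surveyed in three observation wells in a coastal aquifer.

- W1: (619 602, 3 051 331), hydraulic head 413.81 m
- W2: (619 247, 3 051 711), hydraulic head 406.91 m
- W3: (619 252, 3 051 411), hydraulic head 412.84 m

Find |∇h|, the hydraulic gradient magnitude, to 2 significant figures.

0.020

Three-point gradient (reference W1): Δ to W2 = (-355, 380, -6.90), Δ to W3 = (-350, 80, -0.97).
∂h/∂x = -0.001753, ∂h/∂y = -0.01980 (det = 104600).
|∇h| = √(-0.001753² + -0.01980²) = 0.01988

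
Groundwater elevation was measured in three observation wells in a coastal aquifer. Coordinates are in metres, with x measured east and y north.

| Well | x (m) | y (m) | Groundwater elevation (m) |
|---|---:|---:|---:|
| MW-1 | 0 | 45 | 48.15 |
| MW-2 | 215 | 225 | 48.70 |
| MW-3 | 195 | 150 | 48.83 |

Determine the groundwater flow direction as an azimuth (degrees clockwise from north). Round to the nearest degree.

Taking MW-1 as reference: MW-2−MW-1 = (215, 180, +0.55); MW-3−MW-1 = (195, 105, +0.68).
Solve a·Δx + b·Δy = Δh: det = 215·105 − 195·180 = -12525.
∂h/∂x = [(+0.55)·105 − (+0.68)·180] / -12525 = +0.005162
∂h/∂y = [215·(+0.68) − 195·(+0.55)] / -12525 = -0.003110
Flow direction (−∇h) has components (-0.005162 E, +0.003110 N).
Azimuth = atan2(E, N) = atan2(-0.005162, +0.003110) = 301.1° ≈ 301°.

301°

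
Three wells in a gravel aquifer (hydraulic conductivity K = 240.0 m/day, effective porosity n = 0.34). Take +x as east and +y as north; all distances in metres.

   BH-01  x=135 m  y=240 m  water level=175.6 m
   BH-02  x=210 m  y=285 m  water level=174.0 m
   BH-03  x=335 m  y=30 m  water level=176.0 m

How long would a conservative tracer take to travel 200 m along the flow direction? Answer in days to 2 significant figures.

Taking BH-01 as reference: BH-02−BH-01 = (75, 45, -1.6); BH-03−BH-01 = (200, -210, +0.4).
Determinant of the coordinate differences = 75·(-210) − 200·45 = -24750.
∂h/∂x = [(-1.6)·(-210) − (+0.4)·45] / -24750 = -0.01285
∂h/∂y = [75·(+0.4) − 200·(-1.6)] / -24750 = -0.01414
|∇h| = √(-0.01285² + -0.01414²) = 0.01911
Seepage velocity v = K·i/n = 240.0 × 0.01911 / 0.34 = 13.49 m/day.
t = 200 / 13.49 = 14.83 days.

15 days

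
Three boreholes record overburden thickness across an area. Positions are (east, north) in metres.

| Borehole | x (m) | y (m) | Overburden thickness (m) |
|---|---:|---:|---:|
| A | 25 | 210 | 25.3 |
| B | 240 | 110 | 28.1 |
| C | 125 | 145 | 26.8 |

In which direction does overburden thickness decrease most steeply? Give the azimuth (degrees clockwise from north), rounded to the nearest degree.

Differences from A: to B (Δx, Δy, Δh) = (215, -100, +2.8); to C = (100, -65, +1.5).
Determinant of the coordinate differences = 215·(-65) − 100·(-100) = -3975.
∂d/∂x = [(+2.8)·(-65) − (+1.5)·(-100)] / -3975 = +0.008050
∂d/∂y = [215·(+1.5) − 100·(+2.8)] / -3975 = -0.01069
Steepest decrease is along −∇f: components (-0.008050 E, +0.01069 N).
Azimuth = atan2(-0.008050, +0.01069) = 323.0° ≈ 323°.

323°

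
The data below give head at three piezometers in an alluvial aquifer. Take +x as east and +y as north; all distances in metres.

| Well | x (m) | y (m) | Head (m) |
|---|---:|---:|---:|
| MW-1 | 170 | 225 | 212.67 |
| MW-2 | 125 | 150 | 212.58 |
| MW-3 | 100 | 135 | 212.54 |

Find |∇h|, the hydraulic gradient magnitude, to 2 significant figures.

0.0014

Taking MW-1 as reference: MW-2−MW-1 = (-45, -75, -0.09); MW-3−MW-1 = (-70, -90, -0.13).
Determinant of the coordinate differences = (-45)·(-90) − (-70)·(-75) = -1200.
∂h/∂x = [(-0.09)·(-90) − (-0.13)·(-75)] / -1200 = +0.001375
∂h/∂y = [(-45)·(-0.13) − (-70)·(-0.09)] / -1200 = +0.0003750
|∇h| = √(0.001375² + 0.0003750²) = 0.001425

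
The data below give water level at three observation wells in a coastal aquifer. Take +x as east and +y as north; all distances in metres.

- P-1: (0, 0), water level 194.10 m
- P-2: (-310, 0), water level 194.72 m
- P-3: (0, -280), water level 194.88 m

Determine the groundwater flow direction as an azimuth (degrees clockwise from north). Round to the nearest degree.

∂h/∂x = (194.72 − 194.10) / (-310 − 0) = -0.002000
∂h/∂y = (194.88 − 194.10) / (-280 − 0) = -0.002786
Flow direction (−∇h) has components (+0.002000 E, +0.002786 N).
Azimuth = atan2(E, N) = atan2(+0.002000, +0.002786) = 35.7° ≈ 036°.

036°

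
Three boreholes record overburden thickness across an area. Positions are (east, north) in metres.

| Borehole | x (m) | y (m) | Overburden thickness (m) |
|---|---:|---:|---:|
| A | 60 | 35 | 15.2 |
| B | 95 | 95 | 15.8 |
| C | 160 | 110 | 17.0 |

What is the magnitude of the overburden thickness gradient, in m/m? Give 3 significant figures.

Three-point gradient (reference A): Δ to B = (35, 60, +0.6), Δ to C = (100, 75, +1.8).
∂d/∂x = +0.01867, ∂d/∂y = -0.0008889 (det = -3375).
|∇f| = √(0.01867² + -0.0008889²) = 0.01869 m/m

0.0187 m/m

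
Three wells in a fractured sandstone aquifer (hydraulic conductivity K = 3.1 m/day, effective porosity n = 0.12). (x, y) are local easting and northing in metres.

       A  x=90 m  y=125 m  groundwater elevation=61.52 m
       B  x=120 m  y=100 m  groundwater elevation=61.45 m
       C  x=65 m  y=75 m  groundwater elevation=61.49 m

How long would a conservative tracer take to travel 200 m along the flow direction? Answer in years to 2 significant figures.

With h = a·x + b·y + c and A as origin, the differences give:
  30·a + (-25)·b = -0.07
  (-25)·a + (-50)·b = -0.03
Eliminate b (×(-50) and ×(-25), subtract): -2125·a = 2.750 → a = ∂h/∂x = -0.001294
Back-substitute: b = ∂h/∂y = +0.001247.
|∇h| = √(-0.001294² + 0.001247²) = 0.001797
Seepage velocity v = K·i/n = 3.1 × 0.001797 / 0.12 = 0.04642 m/day.
t = 200 / 0.04642 = 4308 days = 11.8 years.

12 years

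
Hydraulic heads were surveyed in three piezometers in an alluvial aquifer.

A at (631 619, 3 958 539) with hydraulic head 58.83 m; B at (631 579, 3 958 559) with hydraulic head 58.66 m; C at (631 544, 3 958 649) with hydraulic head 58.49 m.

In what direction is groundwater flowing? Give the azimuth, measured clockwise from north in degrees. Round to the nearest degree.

274°

Taking A as reference: B−A = (-40, 20, -0.17); C−A = (-75, 110, -0.34).
Determinant of the coordinate differences = (-40)·110 − (-75)·20 = -2900.
∂h/∂x = [(-0.17)·110 − (-0.34)·20] / -2900 = +0.004103
∂h/∂y = [(-40)·(-0.34) − (-75)·(-0.17)] / -2900 = -0.0002931
Flow direction (−∇h) has components (-0.004103 E, +0.0002931 N).
Azimuth = atan2(E, N) = atan2(-0.004103, +0.0002931) = 274.1° ≈ 274°.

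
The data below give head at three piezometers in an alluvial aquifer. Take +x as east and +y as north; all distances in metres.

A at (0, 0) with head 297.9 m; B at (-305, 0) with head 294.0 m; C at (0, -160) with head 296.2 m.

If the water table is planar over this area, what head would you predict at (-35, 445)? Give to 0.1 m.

∂h/∂x = (294.0 − 297.9) / (-305 − 0) = +0.01279
∂h/∂y = (296.2 − 297.9) / (-160 − 0) = +0.01062
h(-35, 445) = 297.9 + (+0.01279)·(-35) + (+0.01062)·(445) = 297.9 -0.448 +4.728 = 302.181 m.

302.2 m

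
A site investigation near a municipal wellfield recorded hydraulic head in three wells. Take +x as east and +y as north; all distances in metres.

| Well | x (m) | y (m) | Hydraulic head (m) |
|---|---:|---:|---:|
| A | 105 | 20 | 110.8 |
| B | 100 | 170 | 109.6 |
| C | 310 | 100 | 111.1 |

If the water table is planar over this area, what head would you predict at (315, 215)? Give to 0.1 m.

110.2 m

Taking A as reference: B−A = (-5, 150, -1.2); C−A = (205, 80, +0.3).
Solve a·Δx + b·Δy = Δh: det = (-5)·80 − 205·150 = -31150.
∂h/∂x = [(-1.2)·80 − (+0.3)·150] / -31150 = +0.004526
∂h/∂y = [(-5)·(+0.3) − 205·(-1.2)] / -31150 = -0.007849
h(315, 215) = 110.8 + (+0.004526)·(210) + (-0.007849)·(195) = 110.8 +0.951 -1.531 = 110.220 m.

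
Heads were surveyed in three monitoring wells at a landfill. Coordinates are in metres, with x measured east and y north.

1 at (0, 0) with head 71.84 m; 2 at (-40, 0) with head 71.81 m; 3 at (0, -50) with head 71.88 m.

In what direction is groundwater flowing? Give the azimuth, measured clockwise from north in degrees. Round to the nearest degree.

317°

∂h/∂x = (71.81 − 71.84) / (-40 − 0) = +0.0007500
∂h/∂y = (71.88 − 71.84) / (-50 − 0) = -0.0008000
Flow direction (−∇h) has components (-0.0007500 E, +0.0008000 N).
Azimuth = atan2(E, N) = atan2(-0.0007500, +0.0008000) = 316.8° ≈ 317°.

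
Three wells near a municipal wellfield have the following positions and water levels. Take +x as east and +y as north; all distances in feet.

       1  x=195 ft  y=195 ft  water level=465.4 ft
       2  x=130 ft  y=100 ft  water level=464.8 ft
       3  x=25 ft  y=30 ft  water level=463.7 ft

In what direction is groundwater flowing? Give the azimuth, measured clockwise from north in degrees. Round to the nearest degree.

278°

With h = a·x + b·y + c and 1 as origin, the differences give:
  (-65)·a + (-95)·b = -0.6
  (-170)·a + (-165)·b = -1.7
Eliminate b (×(-165) and ×(-95), subtract): -5425·a = -62.50 → a = ∂h/∂x = +0.01152
Back-substitute: b = ∂h/∂y = -0.001567.
Flow direction (−∇h) has components (-0.01152 E, +0.001567 N).
Azimuth = atan2(E, N) = atan2(-0.01152, +0.001567) = 277.7° ≈ 278°.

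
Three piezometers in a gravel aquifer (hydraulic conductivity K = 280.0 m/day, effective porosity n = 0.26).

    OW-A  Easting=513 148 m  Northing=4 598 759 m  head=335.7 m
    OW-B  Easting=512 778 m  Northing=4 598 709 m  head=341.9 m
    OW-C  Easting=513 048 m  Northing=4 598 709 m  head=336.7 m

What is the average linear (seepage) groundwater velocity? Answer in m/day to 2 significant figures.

With h = a·x + b·y + c and OW-A as origin, the differences give:
  (-370)·a + (-50)·b = +6.2
  (-100)·a + (-50)·b = +1.0
Eliminate b (×(-50) and ×(-50), subtract): 13500·a = -260.00 → a = ∂h/∂x = -0.01926
Back-substitute: b = ∂h/∂y = +0.01852.
|∇h| = √(-0.01926² + 0.01852²) = 0.02672
Seepage velocity v = K·i/n = 280.0 × 0.02672 / 0.26 = 28.78 m/day.

29 m/day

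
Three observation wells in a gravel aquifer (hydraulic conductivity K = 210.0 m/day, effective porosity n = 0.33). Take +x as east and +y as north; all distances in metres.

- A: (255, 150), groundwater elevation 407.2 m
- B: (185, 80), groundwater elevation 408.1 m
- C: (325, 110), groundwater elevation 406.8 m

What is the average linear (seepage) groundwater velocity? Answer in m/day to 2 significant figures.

Differences from A: to B (Δx, Δy, Δh) = (-70, -70, +0.9); to C = (70, -40, -0.4).
Solve a·Δx + b·Δy = Δh: det = (-70)·(-40) − 70·(-70) = 7700.
∂h/∂x = [(+0.9)·(-40) − (-0.4)·(-70)] / 7700 = -0.008312
∂h/∂y = [(-70)·(-0.4) − 70·(+0.9)] / 7700 = -0.004545
|∇h| = √(-0.008312² + -0.004545²) = 0.009473
Seepage velocity v = K·i/n = 210.0 × 0.009473 / 0.33 = 6.028 m/day.

6.0 m/day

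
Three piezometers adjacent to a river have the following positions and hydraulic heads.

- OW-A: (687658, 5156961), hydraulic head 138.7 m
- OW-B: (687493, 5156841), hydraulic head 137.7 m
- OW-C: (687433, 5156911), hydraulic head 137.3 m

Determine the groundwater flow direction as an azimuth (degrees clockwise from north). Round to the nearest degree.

273°

Taking OW-A as reference: OW-B−OW-A = (-165, -120, -1.0); OW-C−OW-A = (-225, -50, -1.4).
Solve a·Δx + b·Δy = Δh: det = (-165)·(-50) − (-225)·(-120) = -18750.
∂h/∂x = [(-1.0)·(-50) − (-1.4)·(-120)] / -18750 = +0.006293
∂h/∂y = [(-165)·(-1.4) − (-225)·(-1.0)] / -18750 = -0.0003200
Flow direction (−∇h) has components (-0.006293 E, +0.0003200 N).
Azimuth = atan2(E, N) = atan2(-0.006293, +0.0003200) = 272.9° ≈ 273°.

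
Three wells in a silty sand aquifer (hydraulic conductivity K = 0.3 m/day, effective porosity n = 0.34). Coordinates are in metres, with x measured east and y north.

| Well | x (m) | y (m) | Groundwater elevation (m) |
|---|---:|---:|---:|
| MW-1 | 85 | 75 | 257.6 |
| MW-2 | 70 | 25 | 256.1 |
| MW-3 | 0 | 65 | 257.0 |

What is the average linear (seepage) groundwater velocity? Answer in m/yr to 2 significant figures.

9.4 m/yr

Differences from MW-1: to MW-2 (Δx, Δy, Δh) = (-15, -50, -1.5); to MW-3 = (-85, -10, -0.6).
Determinant of the coordinate differences = (-15)·(-10) − (-85)·(-50) = -4100.
∂h/∂x = [(-1.5)·(-10) − (-0.6)·(-50)] / -4100 = +0.003659
∂h/∂y = [(-15)·(-0.6) − (-85)·(-1.5)] / -4100 = +0.02890
|∇h| = √(0.003659² + 0.02890²) = 0.02913
Seepage velocity v = K·i/n = 0.3 × 0.02913 / 0.34 = 0.0257 m/day = 9.387 m/yr.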